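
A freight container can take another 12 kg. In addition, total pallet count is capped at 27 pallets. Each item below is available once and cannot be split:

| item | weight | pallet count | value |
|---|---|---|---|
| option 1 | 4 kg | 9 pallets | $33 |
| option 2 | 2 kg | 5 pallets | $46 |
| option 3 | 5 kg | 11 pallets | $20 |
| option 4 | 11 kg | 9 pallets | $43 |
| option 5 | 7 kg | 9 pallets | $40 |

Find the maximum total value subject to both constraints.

Feasible sets respecting both limits:
- option 1+option 2+option 3: weight 11, pallet count 25, value 99
- option 2+option 5: weight 9, pallet count 14, value 86
- option 1+option 2: weight 6, pallet count 14, value 79
- option 1+option 5: weight 11, pallet count 18, value 73
Best: $99.

$99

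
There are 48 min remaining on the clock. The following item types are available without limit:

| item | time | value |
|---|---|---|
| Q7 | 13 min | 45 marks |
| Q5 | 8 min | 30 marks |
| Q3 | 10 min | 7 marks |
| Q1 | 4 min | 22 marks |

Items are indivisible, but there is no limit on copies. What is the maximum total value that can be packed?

Best value-per-unit is Q1 at 22/4, and filling with it alone uses time 12×4=48. No mix of the others beats 12×22 = 264.

264 marks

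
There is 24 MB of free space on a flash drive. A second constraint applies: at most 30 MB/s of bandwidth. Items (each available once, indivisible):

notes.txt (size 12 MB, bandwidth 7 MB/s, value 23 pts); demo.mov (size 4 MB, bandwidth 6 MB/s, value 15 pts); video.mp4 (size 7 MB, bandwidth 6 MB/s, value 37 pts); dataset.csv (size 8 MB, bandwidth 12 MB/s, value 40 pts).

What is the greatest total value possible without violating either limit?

92 pts

Feasible sets respecting both limits:
- demo.mov+video.mp4+dataset.csv: size 19, bandwidth 24, value 92
- notes.txt+demo.mov+dataset.csv: size 24, bandwidth 25, value 78
- video.mp4+dataset.csv: size 15, bandwidth 18, value 77
- notes.txt+demo.mov+video.mp4: size 23, bandwidth 19, value 75
Best: 92 pts.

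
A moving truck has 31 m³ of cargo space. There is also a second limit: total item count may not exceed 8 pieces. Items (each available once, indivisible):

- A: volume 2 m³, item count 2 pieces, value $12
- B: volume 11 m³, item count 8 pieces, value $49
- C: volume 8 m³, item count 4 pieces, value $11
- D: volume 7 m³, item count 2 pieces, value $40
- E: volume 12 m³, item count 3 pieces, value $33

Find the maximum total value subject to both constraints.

Feasible sets respecting both limits:
- A+D+E: volume 21, item count 7, value 85
- D+E: volume 19, item count 5, value 73
- A+C+D: volume 17, item count 8, value 63
Best: $85.

$85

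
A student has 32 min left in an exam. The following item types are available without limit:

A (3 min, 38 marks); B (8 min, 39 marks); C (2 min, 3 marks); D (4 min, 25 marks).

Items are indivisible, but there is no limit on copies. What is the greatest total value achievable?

383 marks

Best value-per-unit is A at 38/3; filling with it alone gives 10×38 = 380.
Optimal mix: 10×A + 1×C → time 32, value 383.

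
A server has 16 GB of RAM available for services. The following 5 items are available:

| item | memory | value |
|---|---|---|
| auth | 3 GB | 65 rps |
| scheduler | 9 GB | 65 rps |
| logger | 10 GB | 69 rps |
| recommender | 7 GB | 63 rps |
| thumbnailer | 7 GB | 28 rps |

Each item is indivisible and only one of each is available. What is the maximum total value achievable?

134 rps

Check high-value combinations within 16 GB:
- auth+logger: memory 3+10=13, value 65+69=134
- auth+scheduler: memory 3+9=12, value 65+65=130
- auth+recommender: memory 3+7=10, value 65+63=128
- scheduler+recommender: memory 9+7=16, value 65+63=128
- auth+thumbnailer: memory 3+7=10, value 65+28=93
Best: 134 rps.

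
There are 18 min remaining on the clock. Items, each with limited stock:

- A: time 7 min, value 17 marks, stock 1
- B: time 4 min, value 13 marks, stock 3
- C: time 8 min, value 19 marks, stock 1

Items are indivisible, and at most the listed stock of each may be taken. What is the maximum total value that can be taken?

45 marks

Top feasible selections:
- 2×B + 1×C: time 16, value 45
- 1×A + 2×B: time 15, value 43
- 3×B: time 12, value 39
Best: 45 marks.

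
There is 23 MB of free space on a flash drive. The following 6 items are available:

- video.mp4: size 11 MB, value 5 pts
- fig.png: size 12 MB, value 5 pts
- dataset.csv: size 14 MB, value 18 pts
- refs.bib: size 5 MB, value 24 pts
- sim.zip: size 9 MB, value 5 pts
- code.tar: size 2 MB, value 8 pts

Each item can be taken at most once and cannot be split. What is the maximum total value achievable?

50 pts

Check high-value combinations within 23 MB:
- dataset.csv+refs.bib+code.tar: size 14+5+2=21, value 18+24+8=50
- dataset.csv+refs.bib: size 14+5=19, value 18+24=42
- refs.bib+sim.zip+code.tar: size 5+9+2=16, value 24+5+8=37
- video.mp4+refs.bib+code.tar: size 11+5+2=18, value 5+24+8=37
- fig.png+refs.bib+code.tar: size 12+5+2=19, value 5+24+8=37
Best: 50 pts.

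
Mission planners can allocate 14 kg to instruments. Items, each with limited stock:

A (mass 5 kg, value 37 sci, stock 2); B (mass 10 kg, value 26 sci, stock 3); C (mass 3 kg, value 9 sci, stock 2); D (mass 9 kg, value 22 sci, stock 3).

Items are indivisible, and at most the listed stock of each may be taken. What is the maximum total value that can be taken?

83 sci

Best selections within mass 14 and stock limits:
- 2×A + 1×C: mass 13, value 83
- 2×A: mass 10, value 74
- 1×A + 1×D: mass 14, value 59
Best: 83 sci.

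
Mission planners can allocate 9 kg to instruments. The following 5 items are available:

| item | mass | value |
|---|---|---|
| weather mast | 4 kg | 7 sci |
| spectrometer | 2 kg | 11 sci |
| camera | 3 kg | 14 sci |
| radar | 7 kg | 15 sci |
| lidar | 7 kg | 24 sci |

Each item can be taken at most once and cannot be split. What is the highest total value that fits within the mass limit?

35 sci

This is a 0/1 knapsack; check combinations near the capacity.
- spectrometer+lidar: mass 2+7=9, value 11+24=35
- weather mast+spectrometer+camera: mass 4+2+3=9, value 7+11+14=32
- spectrometer+radar: mass 2+7=9, value 11+15=26
Best: 35 sci.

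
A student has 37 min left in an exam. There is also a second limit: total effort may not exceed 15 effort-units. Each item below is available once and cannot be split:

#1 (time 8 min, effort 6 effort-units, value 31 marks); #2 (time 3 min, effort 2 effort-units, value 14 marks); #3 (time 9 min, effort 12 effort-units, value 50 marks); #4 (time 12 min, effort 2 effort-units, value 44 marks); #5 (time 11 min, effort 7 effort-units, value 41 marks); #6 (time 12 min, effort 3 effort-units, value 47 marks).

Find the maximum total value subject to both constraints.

136 marks

Feasible sets respecting both limits:
- #1+#2+#4+#6: time 35, effort 13, value 136
- #4+#5+#6: time 35, effort 12, value 132
- #1+#4+#6: time 32, effort 11, value 122
Best: 136 marks.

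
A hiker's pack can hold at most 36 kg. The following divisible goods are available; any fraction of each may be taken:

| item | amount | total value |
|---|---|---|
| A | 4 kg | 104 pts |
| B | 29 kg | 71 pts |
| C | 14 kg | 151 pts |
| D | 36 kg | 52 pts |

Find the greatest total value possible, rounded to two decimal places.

299.07

Take in order of value per unit:
- A (104/4 per unit): all 4 → value 104, running total 104.00
- C (151/14 per unit): all 14 → value 151, running total 255.00
- B (71/29 per unit): 18 of 29 → value 18×71/29 = 44.0690, running total 299.07
Total 299.07.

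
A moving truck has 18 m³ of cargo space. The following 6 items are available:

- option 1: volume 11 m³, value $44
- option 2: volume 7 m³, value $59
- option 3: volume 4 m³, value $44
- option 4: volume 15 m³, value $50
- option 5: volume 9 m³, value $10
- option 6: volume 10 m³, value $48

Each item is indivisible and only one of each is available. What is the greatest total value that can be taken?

Check high-value combinations within 18 m³:
- option 2+option 6: volume 7+10=17, value 59+48=107
- option 2+option 3: volume 7+4=11, value 59+44=103
- option 1+option 2: volume 11+7=18, value 44+59=103
- option 3+option 6: volume 4+10=14, value 44+48=92
Best: $107.

$107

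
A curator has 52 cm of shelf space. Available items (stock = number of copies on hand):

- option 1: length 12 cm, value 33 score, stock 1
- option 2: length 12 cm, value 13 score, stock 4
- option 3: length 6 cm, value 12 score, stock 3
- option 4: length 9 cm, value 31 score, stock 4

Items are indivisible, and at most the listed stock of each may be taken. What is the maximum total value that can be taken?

157 score

Best selections within length 52 and stock limits:
- 1×option 1 + 4×option 4: length 48, value 157
- 1×option 1 + 2×option 3 + 3×option 4: length 51, value 150
- 2×option 3 + 4×option 4: length 48, value 148
- 1×option 1 + 1×option 2 + 3×option 4: length 51, value 139
Best: 157 score.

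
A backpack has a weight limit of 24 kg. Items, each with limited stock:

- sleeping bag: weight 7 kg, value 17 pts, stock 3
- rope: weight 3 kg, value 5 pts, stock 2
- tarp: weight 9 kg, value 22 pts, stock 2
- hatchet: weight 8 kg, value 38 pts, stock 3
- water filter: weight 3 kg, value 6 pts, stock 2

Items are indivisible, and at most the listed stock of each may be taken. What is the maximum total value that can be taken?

Best selections within weight 24 and stock limits:
- 3×hatchet: weight 24, value 114
- 1×sleeping bag + 2×hatchet: weight 23, value 93
- 2×hatchet + 2×water filter: weight 22, value 88
- 1×rope + 2×hatchet + 1×water filter: weight 22, value 87
Best: 114 pts.

114 pts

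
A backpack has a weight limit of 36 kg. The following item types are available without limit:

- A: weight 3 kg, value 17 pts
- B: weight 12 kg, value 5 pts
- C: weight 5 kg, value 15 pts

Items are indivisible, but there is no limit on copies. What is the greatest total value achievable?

204 pts

Best value-per-unit is A at 17/3, and filling with it alone uses weight 12×3=36. No mix of the others beats 12×17 = 204.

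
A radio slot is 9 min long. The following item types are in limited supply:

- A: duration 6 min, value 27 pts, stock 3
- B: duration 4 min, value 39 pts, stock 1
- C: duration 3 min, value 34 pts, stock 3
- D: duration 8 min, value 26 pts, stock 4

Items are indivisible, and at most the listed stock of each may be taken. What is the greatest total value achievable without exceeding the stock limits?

Best selections within duration 9 and stock limits:
- 3×C: duration 9, value 102
- 1×B + 1×C: duration 7, value 73
- 2×C: duration 6, value 68
- 1×A + 1×C: duration 9, value 61
Best: 102 pts.

102 pts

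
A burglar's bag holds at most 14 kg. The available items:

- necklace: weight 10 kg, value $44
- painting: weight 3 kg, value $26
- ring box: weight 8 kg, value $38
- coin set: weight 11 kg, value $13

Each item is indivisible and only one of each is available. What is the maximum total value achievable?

$70

This is a 0/1 knapsack; check combinations near the capacity.
- necklace+painting: weight 10+3=13, value 44+26=70
- painting+ring box: weight 3+8=11, value 26+38=64
- necklace: weight 10, value 44
Best: $70.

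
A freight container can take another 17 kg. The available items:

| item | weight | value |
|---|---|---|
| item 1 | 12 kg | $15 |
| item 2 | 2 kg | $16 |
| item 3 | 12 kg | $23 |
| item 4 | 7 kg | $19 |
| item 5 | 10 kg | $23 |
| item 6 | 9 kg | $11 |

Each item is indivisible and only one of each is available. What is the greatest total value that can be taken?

Check high-value combinations within 17 kg:
- item 4+item 5: weight 7+10=17, value 19+23=42
- item 2+item 5: weight 2+10=12, value 16+23=39
- item 2+item 3: weight 2+12=14, value 16+23=39
Best: $42.

$42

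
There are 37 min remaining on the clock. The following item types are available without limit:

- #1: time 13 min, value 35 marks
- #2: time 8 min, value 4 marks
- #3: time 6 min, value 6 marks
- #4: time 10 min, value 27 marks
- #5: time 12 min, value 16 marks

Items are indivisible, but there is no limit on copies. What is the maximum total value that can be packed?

Best value-per-unit is #4 at 27/10; filling with it alone gives 3×27 = 81.
Optimal mix: 2×#1 + 1×#4 → time 36, value 97.

97 marks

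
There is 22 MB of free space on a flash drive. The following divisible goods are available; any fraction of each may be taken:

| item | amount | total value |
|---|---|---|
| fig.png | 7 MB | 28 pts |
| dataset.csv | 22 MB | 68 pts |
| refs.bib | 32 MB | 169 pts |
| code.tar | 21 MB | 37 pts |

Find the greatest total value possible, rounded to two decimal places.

Take in order of value per unit:
- refs.bib (169/32 per unit): 22 of 32 → value 22×169/32 = 116.1875, running total 116.19
Total 116.19.

116.19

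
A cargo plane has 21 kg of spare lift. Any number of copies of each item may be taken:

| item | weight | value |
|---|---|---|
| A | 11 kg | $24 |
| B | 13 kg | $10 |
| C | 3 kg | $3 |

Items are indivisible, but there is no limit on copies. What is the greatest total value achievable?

$33

Best value-per-unit is A at 24/11; filling with it alone gives 1×24 = 24.
Optimal mix: 1×A + 3×C → weight 20, value 33.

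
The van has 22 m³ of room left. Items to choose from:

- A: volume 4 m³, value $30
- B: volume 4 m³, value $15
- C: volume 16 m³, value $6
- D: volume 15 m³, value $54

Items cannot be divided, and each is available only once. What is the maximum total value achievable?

$84

This is a 0/1 knapsack; check combinations near the capacity.
- A+D: volume 4+15=19, value 30+54=84
- B+D: volume 4+15=19, value 15+54=69
- D: volume 15, value 54
Best: $84.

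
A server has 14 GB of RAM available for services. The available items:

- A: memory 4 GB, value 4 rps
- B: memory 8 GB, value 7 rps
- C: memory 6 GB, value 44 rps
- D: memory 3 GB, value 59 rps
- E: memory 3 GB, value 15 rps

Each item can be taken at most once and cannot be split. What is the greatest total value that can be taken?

118 rps

This is a 0/1 knapsack; check combinations near the capacity.
- C+D+E: memory 6+3+3=12, value 44+59+15=118
- A+C+D: memory 4+6+3=13, value 4+44+59=107
- C+D: memory 6+3=9, value 44+59=103
Best: 118 rps.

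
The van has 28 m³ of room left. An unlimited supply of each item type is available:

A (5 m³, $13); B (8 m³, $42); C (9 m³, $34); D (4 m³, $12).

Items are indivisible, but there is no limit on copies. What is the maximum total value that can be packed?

Best value-per-unit is B at 42/8; filling with it alone gives 3×42 = 126.
Optimal mix: 3×B + 1×D → volume 28, value 138.

$138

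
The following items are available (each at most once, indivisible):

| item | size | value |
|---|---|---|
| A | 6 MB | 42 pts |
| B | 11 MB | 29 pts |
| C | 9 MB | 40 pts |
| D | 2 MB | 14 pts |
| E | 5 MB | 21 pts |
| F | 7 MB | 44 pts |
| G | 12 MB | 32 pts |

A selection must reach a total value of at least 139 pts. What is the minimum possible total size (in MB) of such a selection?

24

Subsets with value ≥ 139, sorted by total size:
- A+C+D+F: size 24, value 140
- A+C+E+F: size 27, value 147
Minimum size: 24 MB.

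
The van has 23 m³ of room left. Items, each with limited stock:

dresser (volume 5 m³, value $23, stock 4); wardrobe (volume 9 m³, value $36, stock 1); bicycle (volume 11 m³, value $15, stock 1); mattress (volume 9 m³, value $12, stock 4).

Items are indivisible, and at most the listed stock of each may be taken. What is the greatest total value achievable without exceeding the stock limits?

$92

Best selections within volume 23 and stock limits:
- 4×dresser: volume 20, value 92
- 2×dresser + 1×wardrobe: volume 19, value 82
- 1×dresser + 1×wardrobe + 1×mattress: volume 23, value 71
Best: $92.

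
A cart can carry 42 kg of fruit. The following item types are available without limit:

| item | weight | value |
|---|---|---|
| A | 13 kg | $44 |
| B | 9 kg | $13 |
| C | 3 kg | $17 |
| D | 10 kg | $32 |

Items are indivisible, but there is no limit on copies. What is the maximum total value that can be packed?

Best value-per-unit is C at 17/3, and filling with it alone uses weight 14×3=42. No mix of the others beats 14×17 = 238.

$238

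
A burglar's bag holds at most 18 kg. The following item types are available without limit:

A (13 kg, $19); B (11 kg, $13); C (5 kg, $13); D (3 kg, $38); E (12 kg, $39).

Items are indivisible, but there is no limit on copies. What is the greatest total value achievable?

$228

Best value-per-unit is D at 38/3, and filling with it alone uses weight 6×3=18. No mix of the others beats 6×38 = 228.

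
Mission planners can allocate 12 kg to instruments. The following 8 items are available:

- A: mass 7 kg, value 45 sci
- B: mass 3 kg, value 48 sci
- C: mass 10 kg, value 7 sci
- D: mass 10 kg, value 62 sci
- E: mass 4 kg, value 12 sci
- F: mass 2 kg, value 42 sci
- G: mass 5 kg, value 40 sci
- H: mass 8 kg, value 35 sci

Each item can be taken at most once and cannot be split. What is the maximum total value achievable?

Check high-value combinations within 12 kg:
- A+B+F: mass 7+3+2=12, value 45+48+42=135
- B+F+G: mass 3+2+5=10, value 48+42+40=130
- D+F: mass 10+2=12, value 62+42=104
- B+E+F: mass 3+4+2=9, value 48+12+42=102
- B+E+G: mass 3+4+5=12, value 48+12+40=100
Best: 135 sci.

135 sci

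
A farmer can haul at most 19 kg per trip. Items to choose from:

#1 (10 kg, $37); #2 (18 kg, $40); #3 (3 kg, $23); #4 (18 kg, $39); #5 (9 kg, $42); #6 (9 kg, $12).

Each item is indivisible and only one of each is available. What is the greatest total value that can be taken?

Check high-value combinations within 19 kg:
- #1+#5: weight 10+9=19, value 37+42=79
- #3+#5: weight 3+9=12, value 23+42=65
- #1+#3: weight 10+3=13, value 37+23=60
Best: $79.

$79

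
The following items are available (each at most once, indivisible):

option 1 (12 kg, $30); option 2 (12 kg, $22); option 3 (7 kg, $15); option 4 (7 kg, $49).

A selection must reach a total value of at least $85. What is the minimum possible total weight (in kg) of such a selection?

26

Subsets with value ≥ 85, sorted by total weight:
- option 1+option 3+option 4: weight 26, value 94
- option 2+option 3+option 4: weight 26, value 86
- option 1+option 2+option 4: weight 31, value 101
Minimum weight: 26 kg.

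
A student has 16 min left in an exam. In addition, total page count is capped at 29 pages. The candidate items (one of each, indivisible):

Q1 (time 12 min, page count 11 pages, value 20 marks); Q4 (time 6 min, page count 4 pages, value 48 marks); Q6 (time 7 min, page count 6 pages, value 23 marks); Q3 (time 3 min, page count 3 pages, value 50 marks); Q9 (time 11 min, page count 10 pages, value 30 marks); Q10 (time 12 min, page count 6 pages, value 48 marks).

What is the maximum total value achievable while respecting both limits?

121 marks

Feasible sets respecting both limits:
- Q4+Q6+Q3: time 16, page count 13, value 121
- Q4+Q3: time 9, page count 7, value 98
- Q3+Q10: time 15, page count 9, value 98
- Q3+Q9: time 14, page count 13, value 80
Best: 121 marks.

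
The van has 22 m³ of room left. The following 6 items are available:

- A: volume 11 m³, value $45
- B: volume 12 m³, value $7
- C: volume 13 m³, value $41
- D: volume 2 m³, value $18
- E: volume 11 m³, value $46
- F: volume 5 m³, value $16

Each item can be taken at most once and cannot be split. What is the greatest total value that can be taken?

Check high-value combinations within 22 m³:
- A+E: volume 11+11=22, value 45+46=91
- D+E+F: volume 2+11+5=18, value 18+46+16=80
- A+D+F: volume 11+2+5=18, value 45+18+16=79
- C+D+F: volume 13+2+5=20, value 41+18+16=75
Best: $91.

$91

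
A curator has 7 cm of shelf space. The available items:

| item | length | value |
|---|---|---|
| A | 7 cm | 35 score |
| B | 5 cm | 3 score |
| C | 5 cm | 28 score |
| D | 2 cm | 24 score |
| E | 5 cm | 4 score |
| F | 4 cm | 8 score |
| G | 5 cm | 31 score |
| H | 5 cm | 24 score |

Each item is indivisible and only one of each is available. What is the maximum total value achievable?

Check high-value combinations within 7 cm:
- D+G: length 2+5=7, value 24+31=55
- C+D: length 5+2=7, value 28+24=52
- D+H: length 2+5=7, value 24+24=48
Best: 55 score.

55 score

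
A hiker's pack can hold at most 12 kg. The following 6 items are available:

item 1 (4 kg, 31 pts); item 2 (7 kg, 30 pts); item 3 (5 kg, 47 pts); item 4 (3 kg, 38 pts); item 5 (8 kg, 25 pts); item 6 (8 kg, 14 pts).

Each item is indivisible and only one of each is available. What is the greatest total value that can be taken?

Check high-value combinations within 12 kg:
- item 1+item 3+item 4: weight 4+5+3=12, value 31+47+38=116
- item 3+item 4: weight 5+3=8, value 47+38=85
- item 1+item 3: weight 4+5=9, value 31+47=78
- item 2+item 3: weight 7+5=12, value 30+47=77
Best: 116 pts.

116 pts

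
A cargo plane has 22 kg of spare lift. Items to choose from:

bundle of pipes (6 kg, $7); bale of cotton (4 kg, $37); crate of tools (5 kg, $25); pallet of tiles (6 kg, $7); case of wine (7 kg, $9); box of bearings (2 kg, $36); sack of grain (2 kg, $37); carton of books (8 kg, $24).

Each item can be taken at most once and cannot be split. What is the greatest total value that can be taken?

Check high-value combinations within 22 kg:
- bale of cotton+crate of tools+box of bearings+sack of grain+carton of books: weight 4+5+2+2+8=21, value 37+25+36+37+24=159
- bale of cotton+crate of tools+case of wine+box of bearings+sack of grain: weight 4+5+7+2+2=20, value 37+25+9+36+37=144
- bundle of pipes+bale of cotton+crate of tools+box of bearings+sack of grain: weight 6+4+5+2+2=19, value 7+37+25+36+37=142
- bale of cotton+crate of tools+pallet of tiles+box of bearings+sack of grain: weight 4+5+6+2+2=19, value 37+25+7+36+37=142
- bundle of pipes+bale of cotton+box of bearings+sack of grain+carton of books: weight 6+4+2+2+8=22, value 7+37+36+37+24=141
Best: $159.

$159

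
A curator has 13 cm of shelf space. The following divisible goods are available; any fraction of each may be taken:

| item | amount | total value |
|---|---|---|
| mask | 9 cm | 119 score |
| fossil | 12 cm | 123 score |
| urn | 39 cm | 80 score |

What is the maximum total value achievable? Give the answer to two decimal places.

Take in order of value per unit:
- mask (119/9 per unit): all 9 → value 119, running total 119.00
- fossil (123/12 per unit): 4 of 12 → value 4×123/12 = 41.0000, running total 160.00
Total 160.00.

160.00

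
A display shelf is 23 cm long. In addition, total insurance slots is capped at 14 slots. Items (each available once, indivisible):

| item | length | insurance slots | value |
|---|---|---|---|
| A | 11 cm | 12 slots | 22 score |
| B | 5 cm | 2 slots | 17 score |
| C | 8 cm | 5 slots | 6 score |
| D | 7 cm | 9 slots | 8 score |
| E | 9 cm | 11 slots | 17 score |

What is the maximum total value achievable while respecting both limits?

Feasible sets respecting both limits:
- A+B: length 16, insurance slots 14, value 39
- B+E: length 14, insurance slots 13, value 34
- B+D: length 12, insurance slots 11, value 25
- B+C: length 13, insurance slots 7, value 23
Best: 39 score.

39 score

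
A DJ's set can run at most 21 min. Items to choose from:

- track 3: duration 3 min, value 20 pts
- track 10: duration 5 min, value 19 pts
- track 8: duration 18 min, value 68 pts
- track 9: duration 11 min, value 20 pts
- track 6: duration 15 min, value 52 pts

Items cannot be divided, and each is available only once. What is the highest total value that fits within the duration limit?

Check high-value combinations within 21 min:
- track 3+track 8: duration 3+18=21, value 20+68=88
- track 3+track 6: duration 3+15=18, value 20+52=72
- track 10+track 6: duration 5+15=20, value 19+52=71
Best: 88 pts.

88 pts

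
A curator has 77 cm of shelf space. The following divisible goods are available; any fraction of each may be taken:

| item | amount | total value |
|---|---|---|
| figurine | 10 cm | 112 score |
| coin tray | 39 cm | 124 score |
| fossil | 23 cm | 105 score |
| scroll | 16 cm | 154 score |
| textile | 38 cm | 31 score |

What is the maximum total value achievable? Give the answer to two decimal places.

Take in order of value per unit:
- figurine (112/10 per unit): all 10 → value 112, running total 112.00
- scroll (154/16 per unit): all 16 → value 154, running total 266.00
- fossil (105/23 per unit): all 23 → value 105, running total 371.00
- coin tray (124/39 per unit): 28 of 39 → value 28×124/39 = 89.0256, running total 460.03
Total 460.03.

460.03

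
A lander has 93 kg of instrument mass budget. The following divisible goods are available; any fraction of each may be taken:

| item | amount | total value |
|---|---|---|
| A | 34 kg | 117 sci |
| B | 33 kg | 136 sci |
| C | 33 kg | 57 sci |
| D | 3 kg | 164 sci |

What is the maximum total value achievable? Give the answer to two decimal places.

Take in order of value per unit:
- D (164/3 per unit): all 3 → value 164, running total 164.00
- B (136/33 per unit): all 33 → value 136, running total 300.00
- A (117/34 per unit): all 34 → value 117, running total 417.00
- C (57/33 per unit): 23 of 33 → value 23×57/33 = 39.7273, running total 456.73
Total 456.73.

456.73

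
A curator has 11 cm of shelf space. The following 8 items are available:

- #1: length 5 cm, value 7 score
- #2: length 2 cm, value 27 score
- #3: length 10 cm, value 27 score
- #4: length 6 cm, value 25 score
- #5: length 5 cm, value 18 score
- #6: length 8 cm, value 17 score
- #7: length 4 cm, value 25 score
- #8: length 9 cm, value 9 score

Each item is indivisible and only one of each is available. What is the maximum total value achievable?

70 score

Check high-value combinations within 11 cm:
- #2+#5+#7: length 2+5+4=11, value 27+18+25=70
- #1+#2+#7: length 5+2+4=11, value 7+27+25=59
- #2+#7: length 2+4=6, value 27+25=52
- #2+#4: length 2+6=8, value 27+25=52
Best: 70 score.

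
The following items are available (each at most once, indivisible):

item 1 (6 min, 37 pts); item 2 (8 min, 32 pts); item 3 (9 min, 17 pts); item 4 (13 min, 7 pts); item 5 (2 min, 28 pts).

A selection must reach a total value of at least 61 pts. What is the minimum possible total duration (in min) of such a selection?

Subsets with value ≥ 61, sorted by total duration:
- item 1+item 5: duration 8, value 65
- item 1+item 2: duration 14, value 69
- item 1+item 2+item 5: duration 16, value 97
- item 1+item 3+item 5: duration 17, value 82
Minimum duration: 8 min.

8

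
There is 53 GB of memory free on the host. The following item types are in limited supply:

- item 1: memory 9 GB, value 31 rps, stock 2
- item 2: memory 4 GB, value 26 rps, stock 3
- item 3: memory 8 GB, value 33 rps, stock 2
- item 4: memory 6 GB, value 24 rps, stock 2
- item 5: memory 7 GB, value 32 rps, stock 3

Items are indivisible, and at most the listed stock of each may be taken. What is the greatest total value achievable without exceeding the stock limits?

Best selections within memory 53 and stock limits:
- 3×item 2 + 1×item 3 + 2×item 4 + 3×item 5: memory 53, value 255
- 3×item 2 + 2×item 3 + 3×item 5: memory 49, value 240
- 1×item 1 + 3×item 2 + 2×item 3 + 2×item 5: memory 51, value 239
- 1×item 1 + 3×item 2 + 1×item 3 + 3×item 5: memory 50, value 238
Best: 255 rps.

255 rps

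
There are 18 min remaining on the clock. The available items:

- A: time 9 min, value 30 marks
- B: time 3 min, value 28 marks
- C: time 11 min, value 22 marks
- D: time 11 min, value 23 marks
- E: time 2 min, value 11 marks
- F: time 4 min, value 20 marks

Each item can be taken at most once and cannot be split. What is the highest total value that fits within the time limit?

Check high-value combinations within 18 min:
- A+B+E+F: time 9+3+2+4=18, value 30+28+11+20=89
- A+B+F: time 9+3+4=16, value 30+28+20=78
- B+D+F: time 3+11+4=18, value 28+23+20=71
- B+C+F: time 3+11+4=18, value 28+22+20=70
Best: 89 marks.

89 marks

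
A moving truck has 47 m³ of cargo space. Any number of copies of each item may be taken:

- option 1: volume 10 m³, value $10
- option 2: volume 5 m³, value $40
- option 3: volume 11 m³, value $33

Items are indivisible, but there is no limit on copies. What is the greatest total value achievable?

$360

Best value-per-unit is option 2 at 40/5, and filling with it alone uses volume 9×5=45. No mix of the others beats 9×40 = 360.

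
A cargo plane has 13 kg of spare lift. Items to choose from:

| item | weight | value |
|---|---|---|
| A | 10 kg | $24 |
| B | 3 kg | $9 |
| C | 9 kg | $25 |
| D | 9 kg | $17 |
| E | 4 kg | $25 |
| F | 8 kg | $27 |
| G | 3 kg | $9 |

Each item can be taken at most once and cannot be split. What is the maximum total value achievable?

$52

Check high-value combinations within 13 kg:
- E+F: weight 4+8=12, value 25+27=52
- C+E: weight 9+4=13, value 25+25=50
- B+E+G: weight 3+4+3=10, value 9+25+9=43
- D+E: weight 9+4=13, value 17+25=42
- B+F: weight 3+8=11, value 9+27=36
Best: $52.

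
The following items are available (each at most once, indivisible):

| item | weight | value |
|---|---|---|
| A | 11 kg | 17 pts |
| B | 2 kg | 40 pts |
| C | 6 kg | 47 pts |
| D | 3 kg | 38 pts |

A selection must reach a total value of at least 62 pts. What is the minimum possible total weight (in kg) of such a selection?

5

Subsets with value ≥ 62, sorted by total weight:
- B+D: weight 5, value 78
- B+C: weight 8, value 87
Minimum weight: 5 kg.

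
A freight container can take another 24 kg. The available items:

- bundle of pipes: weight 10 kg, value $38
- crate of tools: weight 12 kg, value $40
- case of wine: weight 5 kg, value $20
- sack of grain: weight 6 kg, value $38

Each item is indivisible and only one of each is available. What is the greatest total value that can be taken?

Check high-value combinations within 24 kg:
- crate of tools+case of wine+sack of grain: weight 12+5+6=23, value 40+20+38=98
- bundle of pipes+case of wine+sack of grain: weight 10+5+6=21, value 38+20+38=96
- crate of tools+sack of grain: weight 12+6=18, value 40+38=78
Best: $98.

$98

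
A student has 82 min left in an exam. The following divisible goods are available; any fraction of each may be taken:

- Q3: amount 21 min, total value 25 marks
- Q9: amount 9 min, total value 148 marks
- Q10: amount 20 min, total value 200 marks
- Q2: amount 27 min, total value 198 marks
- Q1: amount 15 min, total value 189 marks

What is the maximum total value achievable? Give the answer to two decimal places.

Take in order of value per unit:
- Q9 (148/9 per unit): all 9 → value 148, running total 148.00
- Q1 (189/15 per unit): all 15 → value 189, running total 337.00
- Q10 (200/20 per unit): all 20 → value 200, running total 537.00
- Q2 (198/27 per unit): all 27 → value 198, running total 735.00
- Q3 (25/21 per unit): 11 of 21 → value 11×25/21 = 13.0952, running total 748.10
Total 748.10.

748.10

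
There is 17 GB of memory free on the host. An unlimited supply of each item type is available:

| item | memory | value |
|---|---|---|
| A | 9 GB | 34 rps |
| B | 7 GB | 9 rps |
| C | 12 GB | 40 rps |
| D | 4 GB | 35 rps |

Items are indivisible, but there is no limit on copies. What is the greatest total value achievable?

Best value-per-unit is D at 35/4, and filling with it alone uses memory 4×4=16. No mix of the others beats 4×35 = 140.

140 rps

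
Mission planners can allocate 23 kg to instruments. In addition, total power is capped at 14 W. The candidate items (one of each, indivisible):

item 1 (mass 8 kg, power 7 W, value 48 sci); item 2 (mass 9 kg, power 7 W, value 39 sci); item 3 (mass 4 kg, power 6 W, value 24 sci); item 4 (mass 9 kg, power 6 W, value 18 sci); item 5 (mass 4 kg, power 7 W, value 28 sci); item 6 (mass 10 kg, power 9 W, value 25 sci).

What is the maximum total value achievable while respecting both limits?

Feasible sets respecting both limits:
- item 1+item 2: mass 17, power 14, value 87
- item 1+item 5: mass 12, power 14, value 76
- item 1+item 3: mass 12, power 13, value 72
- item 2+item 5: mass 13, power 14, value 67
Best: 87 sci.

87 sci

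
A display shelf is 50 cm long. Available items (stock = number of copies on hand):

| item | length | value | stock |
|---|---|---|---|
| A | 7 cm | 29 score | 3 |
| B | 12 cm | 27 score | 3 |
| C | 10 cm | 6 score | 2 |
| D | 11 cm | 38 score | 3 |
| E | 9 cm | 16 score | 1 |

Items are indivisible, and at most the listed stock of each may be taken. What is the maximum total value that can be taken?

Top feasible selections:
- 2×A + 3×D: length 47, value 172
- 3×A + 2×D: length 43, value 163
- 2×A + 1×B + 2×D: length 48, value 161
- 1×A + 3×D + 1×E: length 49, value 159
Best: 172 score.

172 score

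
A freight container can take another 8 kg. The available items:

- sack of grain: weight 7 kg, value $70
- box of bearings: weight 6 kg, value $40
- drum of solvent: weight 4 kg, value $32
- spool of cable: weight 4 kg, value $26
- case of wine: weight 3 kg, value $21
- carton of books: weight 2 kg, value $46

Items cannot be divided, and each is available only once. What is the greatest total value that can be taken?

$86

Check high-value combinations within 8 kg:
- box of bearings+carton of books: weight 6+2=8, value 40+46=86
- drum of solvent+carton of books: weight 4+2=6, value 32+46=78
- spool of cable+carton of books: weight 4+2=6, value 26+46=72
- sack of grain: weight 7, value 70
Best: $86.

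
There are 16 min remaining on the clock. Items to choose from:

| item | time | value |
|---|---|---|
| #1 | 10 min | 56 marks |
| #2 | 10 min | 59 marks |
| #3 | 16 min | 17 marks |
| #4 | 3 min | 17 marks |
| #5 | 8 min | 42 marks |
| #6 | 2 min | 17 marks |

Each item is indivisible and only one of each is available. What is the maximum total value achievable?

Check high-value combinations within 16 min:
- #2+#4+#6: time 10+3+2=15, value 59+17+17=93
- #1+#4+#6: time 10+3+2=15, value 56+17+17=90
- #2+#6: time 10+2=12, value 59+17=76
- #2+#4: time 10+3=13, value 59+17=76
Best: 93 marks.

93 marks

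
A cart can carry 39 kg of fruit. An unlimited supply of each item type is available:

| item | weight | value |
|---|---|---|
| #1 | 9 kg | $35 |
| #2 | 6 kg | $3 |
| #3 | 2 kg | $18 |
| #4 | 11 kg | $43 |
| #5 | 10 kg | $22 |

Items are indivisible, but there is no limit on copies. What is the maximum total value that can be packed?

$342

Best value-per-unit is #3 at 18/2, and filling with it alone uses weight 19×2=38. No mix of the others beats 19×18 = 342.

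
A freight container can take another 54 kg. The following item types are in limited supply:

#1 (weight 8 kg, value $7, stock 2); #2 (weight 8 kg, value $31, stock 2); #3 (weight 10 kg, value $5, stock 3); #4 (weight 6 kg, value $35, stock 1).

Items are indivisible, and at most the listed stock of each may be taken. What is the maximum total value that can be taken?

$116

Best selections within weight 54 and stock limits:
- 2×#1 + 2×#2 + 1×#3 + 1×#4: weight 48, value 116
- 1×#1 + 2×#2 + 2×#3 + 1×#4: weight 50, value 114
- 2×#2 + 3×#3 + 1×#4: weight 52, value 112
- 2×#1 + 2×#2 + 1×#4: weight 38, value 111
Best: $116.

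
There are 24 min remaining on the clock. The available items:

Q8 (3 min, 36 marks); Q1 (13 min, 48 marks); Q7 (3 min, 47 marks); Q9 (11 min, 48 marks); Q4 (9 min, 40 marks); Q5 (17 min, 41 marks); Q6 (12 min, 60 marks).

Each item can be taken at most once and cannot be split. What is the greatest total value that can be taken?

147 marks

Check high-value combinations within 24 min:
- Q7+Q4+Q6: time 3+9+12=24, value 47+40+60=147
- Q8+Q7+Q6: time 3+3+12=18, value 36+47+60=143
- Q8+Q4+Q6: time 3+9+12=24, value 36+40+60=136
- Q7+Q9+Q4: time 3+11+9=23, value 47+48+40=135
- Q8+Q7+Q9: time 3+3+11=17, value 36+47+48=131
Best: 147 marks.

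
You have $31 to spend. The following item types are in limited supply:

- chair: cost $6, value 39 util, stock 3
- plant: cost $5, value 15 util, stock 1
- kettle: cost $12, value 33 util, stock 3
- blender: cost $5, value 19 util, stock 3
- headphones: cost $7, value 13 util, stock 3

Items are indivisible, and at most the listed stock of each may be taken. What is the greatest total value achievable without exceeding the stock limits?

155 util

Best selections within cost 31 and stock limits:
- 3×chair + 2×blender: cost 28, value 155
- 3×chair + 1×plant + 1×blender: cost 28, value 151
- 3×chair + 1×kettle: cost 30, value 150
Best: 155 util.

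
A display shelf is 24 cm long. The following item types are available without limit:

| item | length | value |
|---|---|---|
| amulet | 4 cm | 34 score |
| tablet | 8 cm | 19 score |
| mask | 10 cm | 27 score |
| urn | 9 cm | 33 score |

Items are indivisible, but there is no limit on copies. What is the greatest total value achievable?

204 score

Best value-per-unit is amulet at 34/4, and filling with it alone uses length 6×4=24. No mix of the others beats 6×34 = 204.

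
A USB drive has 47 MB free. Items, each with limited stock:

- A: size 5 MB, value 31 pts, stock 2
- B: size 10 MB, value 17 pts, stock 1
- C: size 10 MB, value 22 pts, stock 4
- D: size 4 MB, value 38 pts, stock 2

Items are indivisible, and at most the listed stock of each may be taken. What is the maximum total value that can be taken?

Top feasible selections:
- 2×A + 2×C + 2×D: size 38, value 182
- 2×A + 1×B + 1×C + 2×D: size 38, value 177
Best: 182 pts.

182 pts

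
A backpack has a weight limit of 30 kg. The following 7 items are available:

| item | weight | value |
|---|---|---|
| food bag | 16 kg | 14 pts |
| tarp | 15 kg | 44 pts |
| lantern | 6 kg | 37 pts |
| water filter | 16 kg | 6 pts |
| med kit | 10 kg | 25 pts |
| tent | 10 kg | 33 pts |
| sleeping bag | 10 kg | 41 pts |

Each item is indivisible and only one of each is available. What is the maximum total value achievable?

111 pts

This is a 0/1 knapsack; check combinations near the capacity.
- lantern+tent+sleeping bag: weight 6+10+10=26, value 37+33+41=111
- lantern+med kit+sleeping bag: weight 6+10+10=26, value 37+25+41=103
- med kit+tent+sleeping bag: weight 10+10+10=30, value 25+33+41=99
- lantern+med kit+tent: weight 6+10+10=26, value 37+25+33=95
- tarp+sleeping bag: weight 15+10=25, value 44+41=85
Best: 111 pts.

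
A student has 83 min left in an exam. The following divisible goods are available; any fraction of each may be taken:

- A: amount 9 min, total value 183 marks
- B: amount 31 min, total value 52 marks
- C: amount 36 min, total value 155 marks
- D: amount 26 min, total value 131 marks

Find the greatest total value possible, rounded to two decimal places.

Take in order of value per unit:
- A (183/9 per unit): all 9 → value 183, running total 183.00
- D (131/26 per unit): all 26 → value 131, running total 314.00
- C (155/36 per unit): all 36 → value 155, running total 469.00
- B (52/31 per unit): 12 of 31 → value 12×52/31 = 20.1290, running total 489.13
Total 489.13.

489.13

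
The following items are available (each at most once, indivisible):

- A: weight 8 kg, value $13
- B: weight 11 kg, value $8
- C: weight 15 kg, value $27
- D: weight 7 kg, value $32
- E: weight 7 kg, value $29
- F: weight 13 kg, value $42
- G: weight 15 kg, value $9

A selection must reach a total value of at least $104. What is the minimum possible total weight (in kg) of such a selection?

Subsets with value ≥ 104, sorted by total weight:
- A+D+E+F: weight 35, value 116
- B+D+E+F: weight 38, value 111
Minimum weight: 35 kg.

35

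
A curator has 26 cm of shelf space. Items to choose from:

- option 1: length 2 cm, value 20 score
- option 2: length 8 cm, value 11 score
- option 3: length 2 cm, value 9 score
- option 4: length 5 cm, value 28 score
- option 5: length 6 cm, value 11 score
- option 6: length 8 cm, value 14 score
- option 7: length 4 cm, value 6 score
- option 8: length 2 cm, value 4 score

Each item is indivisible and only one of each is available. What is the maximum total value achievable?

86 score

This is a 0/1 knapsack; check combinations near the capacity.
- option 1+option 3+option 4+option 5+option 6+option 8: length 2+2+5+6+8+2=25, value 20+9+28+11+14+4=86
- option 1+option 2+option 3+option 4+option 5+option 8: length 2+8+2+5+6+2=25, value 20+11+9+28+11+4=83
- option 1+option 3+option 4+option 5+option 6: length 2+2+5+6+8=23, value 20+9+28+11+14=82
- option 1+option 2+option 3+option 4+option 6: length 2+8+2+5+8=25, value 20+11+9+28+14=82
Best: 86 score.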